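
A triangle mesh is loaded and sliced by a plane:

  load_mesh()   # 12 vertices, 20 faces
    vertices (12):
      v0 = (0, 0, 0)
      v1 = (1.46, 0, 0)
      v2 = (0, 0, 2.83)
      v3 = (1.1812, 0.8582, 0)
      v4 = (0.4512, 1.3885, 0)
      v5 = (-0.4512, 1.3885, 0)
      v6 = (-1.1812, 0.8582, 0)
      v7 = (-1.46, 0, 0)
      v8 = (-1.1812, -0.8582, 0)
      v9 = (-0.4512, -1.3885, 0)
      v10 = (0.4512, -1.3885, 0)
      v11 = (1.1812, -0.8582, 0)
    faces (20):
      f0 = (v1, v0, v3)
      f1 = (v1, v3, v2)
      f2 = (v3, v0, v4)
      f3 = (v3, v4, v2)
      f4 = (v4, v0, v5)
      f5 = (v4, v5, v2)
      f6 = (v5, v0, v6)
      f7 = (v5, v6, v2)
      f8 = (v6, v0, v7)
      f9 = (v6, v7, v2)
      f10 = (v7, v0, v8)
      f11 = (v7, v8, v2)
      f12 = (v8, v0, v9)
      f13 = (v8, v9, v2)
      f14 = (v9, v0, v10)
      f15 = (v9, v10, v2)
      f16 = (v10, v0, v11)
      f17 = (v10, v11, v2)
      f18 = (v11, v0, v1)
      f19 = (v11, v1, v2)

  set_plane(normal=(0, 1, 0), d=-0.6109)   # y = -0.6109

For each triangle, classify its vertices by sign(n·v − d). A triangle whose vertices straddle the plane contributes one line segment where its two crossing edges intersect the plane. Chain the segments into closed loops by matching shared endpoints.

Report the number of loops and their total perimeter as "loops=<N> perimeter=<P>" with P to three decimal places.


loops=1 perimeter=6.760

Straddling triangles (10 of 20):
  (v7,v0,v8) [++-] → (-0.840824, -0.6109, 0)–(-1.26154, -0.6109, 0)  len=0.4207
  (v7,v8,v2) [+-+] → (-1.26154, -0.6109, 0)–(-0.840824, -0.6109, 0.815496)  len=0.9176
  (v8,v0,v9) [-+-] → (-0.840824, -0.6109, 0)–(-0.198515, -0.6109, 0)  len=0.6423
  (v8,v9,v2) [--+] → (-0.198515, -0.6109, 1.58488)–(-0.840824, -0.6109, 0.815496)  len=1.0023
  (v9,v0,v10) [-+-] → (-0.198515, -0.6109, 0)–(0.198515, -0.6109, 0)  len=0.3970
  (v9,v10,v2) [--+] → (0.198515, -0.6109, 1.58488)–(-0.198515, -0.6109, 1.58488)  len=0.3970
  (v10,v0,v11) [-+-] → (0.198515, -0.6109, 0)–(0.840824, -0.6109, 0)  len=0.6423
  (v10,v11,v2) [--+] → (0.840824, -0.6109, 0.815496)–(0.198515, -0.6109, 1.58488)  len=1.0023
  (v11,v0,v1) [-++] → (0.840824, -0.6109, 0)–(1.26154, -0.6109, 0)  len=0.4207
  (v11,v1,v2) [-++] → (1.26154, -0.6109, 0)–(0.840824, -0.6109, 0.815496)  len=0.9176

Chained into 1 loop(s):
  loop 1: 10 segments, perimeter = 6.7599
Total perimeter = 6.760


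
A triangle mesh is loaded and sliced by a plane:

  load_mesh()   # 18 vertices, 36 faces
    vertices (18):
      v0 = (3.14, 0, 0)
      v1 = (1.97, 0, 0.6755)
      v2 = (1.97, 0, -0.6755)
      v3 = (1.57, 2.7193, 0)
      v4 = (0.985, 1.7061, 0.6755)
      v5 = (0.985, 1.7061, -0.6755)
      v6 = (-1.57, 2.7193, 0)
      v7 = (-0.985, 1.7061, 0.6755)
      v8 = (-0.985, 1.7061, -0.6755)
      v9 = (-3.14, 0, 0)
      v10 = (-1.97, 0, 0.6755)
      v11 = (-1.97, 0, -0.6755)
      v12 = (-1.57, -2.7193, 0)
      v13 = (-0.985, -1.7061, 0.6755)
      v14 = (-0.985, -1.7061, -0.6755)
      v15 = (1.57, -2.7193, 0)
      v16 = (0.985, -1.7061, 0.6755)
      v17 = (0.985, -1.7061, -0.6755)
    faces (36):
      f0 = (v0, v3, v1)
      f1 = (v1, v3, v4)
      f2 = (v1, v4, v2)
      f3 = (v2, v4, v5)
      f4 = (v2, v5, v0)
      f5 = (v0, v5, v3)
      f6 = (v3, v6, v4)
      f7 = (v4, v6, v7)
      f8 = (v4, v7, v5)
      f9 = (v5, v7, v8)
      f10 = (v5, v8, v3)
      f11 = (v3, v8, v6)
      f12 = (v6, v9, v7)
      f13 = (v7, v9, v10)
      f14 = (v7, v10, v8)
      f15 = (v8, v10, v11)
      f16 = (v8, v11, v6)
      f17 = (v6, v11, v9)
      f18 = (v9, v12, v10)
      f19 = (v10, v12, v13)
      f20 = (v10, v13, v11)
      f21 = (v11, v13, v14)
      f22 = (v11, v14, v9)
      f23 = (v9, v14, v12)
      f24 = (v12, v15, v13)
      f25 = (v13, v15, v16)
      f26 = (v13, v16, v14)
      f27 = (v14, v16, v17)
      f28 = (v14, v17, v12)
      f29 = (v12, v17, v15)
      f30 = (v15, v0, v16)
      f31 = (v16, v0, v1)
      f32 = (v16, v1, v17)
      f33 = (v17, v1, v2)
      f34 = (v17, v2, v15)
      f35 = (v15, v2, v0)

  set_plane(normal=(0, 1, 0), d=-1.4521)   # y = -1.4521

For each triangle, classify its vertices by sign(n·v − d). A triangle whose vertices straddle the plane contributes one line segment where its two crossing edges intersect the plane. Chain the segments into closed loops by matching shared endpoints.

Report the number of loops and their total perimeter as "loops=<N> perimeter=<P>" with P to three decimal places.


loops=2 perimeter=8.106

Straddling triangles (12 of 36):
  (v9,v12,v10) [+-+] → (-2.30162, -1.4521, 0)–(-1.7564, -1.4521, 0.314785)  len=0.6296
  (v10,v12,v13) [+--] → (-1.7564, -1.4521, 0.314785)–(-1.13164, -1.4521, 0.6755)  len=0.7214
  (v10,v13,v11) [+-+] → (-1.13164, -1.4521, 0.6755)–(-1.13164, -1.4521, 0.474366)  len=0.2011
  (v11,v13,v14) [+--] → (-1.13164, -1.4521, 0.474366)–(-1.13164, -1.4521, -0.6755)  len=1.1499
  (v11,v14,v9) [+-+] → (-1.13164, -1.4521, -0.6755)–(-1.30583, -1.4521, -0.574933)  len=0.2011
  (v9,v14,v12) [+--] → (-1.30583, -1.4521, -0.574933)–(-2.30162, -1.4521, 0)  len=1.1498
  (v15,v0,v16) [-+-] → (2.30162, -1.4521, 0)–(1.30583, -1.4521, 0.574933)  len=1.1498
  (v16,v0,v1) [-++] → (1.30583, -1.4521, 0.574933)–(1.13164, -1.4521, 0.6755)  len=0.2011
  (v16,v1,v17) [-+-] → (1.13164, -1.4521, 0.6755)–(1.13164, -1.4521, -0.474366)  len=1.1499
  (v17,v1,v2) [-++] → (1.13164, -1.4521, -0.474366)–(1.13164, -1.4521, -0.6755)  len=0.2011
  (v17,v2,v15) [-+-] → (1.13164, -1.4521, -0.6755)–(1.7564, -1.4521, -0.314785)  len=0.7214
  (v15,v2,v0) [-++] → (1.7564, -1.4521, -0.314785)–(2.30162, -1.4521, 0)  len=0.6296

Chained into 2 loop(s):
  loop 1: 6 segments, perimeter = 4.0530
  loop 2: 6 segments, perimeter = 4.0530
Total perimeter = 8.106


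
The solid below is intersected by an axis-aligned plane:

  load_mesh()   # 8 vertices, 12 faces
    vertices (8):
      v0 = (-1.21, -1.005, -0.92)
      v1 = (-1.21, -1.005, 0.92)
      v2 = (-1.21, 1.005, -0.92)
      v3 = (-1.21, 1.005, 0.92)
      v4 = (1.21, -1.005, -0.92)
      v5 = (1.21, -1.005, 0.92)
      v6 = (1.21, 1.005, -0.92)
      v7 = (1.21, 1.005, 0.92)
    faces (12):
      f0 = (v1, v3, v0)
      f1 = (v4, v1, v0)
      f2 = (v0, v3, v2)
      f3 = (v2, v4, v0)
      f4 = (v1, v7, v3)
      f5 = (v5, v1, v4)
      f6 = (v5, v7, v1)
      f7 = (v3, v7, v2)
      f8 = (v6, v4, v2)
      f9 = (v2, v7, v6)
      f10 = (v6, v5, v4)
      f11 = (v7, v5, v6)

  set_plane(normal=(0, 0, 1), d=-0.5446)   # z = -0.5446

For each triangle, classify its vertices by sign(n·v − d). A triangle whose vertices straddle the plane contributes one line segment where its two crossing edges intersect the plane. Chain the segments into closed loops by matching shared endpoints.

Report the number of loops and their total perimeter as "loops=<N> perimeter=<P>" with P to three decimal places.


loops=1 perimeter=8.860

Straddling triangles (8 of 12):
  (v1,v3,v0) [++-] → (-1.21, -0.594916, -0.5446)–(-1.21, -1.005, -0.5446)  len=0.4101
  (v4,v1,v0) [-+-] → (0.716267, -1.005, -0.5446)–(-1.21, -1.005, -0.5446)  len=1.9263
  (v0,v3,v2) [-+-] → (-1.21, -0.594916, -0.5446)–(-1.21, 1.005, -0.5446)  len=1.5999
  (v5,v1,v4) [++-] → (0.716267, -1.005, -0.5446)–(1.21, -1.005, -0.5446)  len=0.4937
  (v3,v7,v2) [++-] → (-0.716267, 1.005, -0.5446)–(-1.21, 1.005, -0.5446)  len=0.4937
  (v2,v7,v6) [-+-] → (-0.716267, 1.005, -0.5446)–(1.21, 1.005, -0.5446)  len=1.9263
  (v6,v5,v4) [-+-] → (1.21, 0.594916, -0.5446)–(1.21, -1.005, -0.5446)  len=1.5999
  (v7,v5,v6) [++-] → (1.21, 0.594916, -0.5446)–(1.21, 1.005, -0.5446)  len=0.4101

Chained into 1 loop(s):
  loop 1: 8 segments, perimeter = 8.8600
Total perimeter = 8.860


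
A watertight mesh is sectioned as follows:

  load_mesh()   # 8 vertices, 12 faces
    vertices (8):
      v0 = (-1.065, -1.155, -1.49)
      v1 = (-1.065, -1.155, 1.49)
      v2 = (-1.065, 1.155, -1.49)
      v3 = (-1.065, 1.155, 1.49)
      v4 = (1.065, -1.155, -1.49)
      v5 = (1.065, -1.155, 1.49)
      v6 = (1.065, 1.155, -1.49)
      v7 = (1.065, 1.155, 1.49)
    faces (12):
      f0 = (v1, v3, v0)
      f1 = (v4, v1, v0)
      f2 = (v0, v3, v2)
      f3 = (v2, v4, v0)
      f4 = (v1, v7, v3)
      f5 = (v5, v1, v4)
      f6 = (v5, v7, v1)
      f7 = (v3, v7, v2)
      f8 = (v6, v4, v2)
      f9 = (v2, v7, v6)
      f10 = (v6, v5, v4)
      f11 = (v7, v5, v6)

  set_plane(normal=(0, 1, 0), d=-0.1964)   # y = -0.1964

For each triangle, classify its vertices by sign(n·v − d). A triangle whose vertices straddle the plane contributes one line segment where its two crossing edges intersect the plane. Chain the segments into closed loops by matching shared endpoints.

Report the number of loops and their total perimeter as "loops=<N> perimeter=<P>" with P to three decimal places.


loops=1 perimeter=10.220

Straddling triangles (8 of 12):
  (v1,v3,v0) [-+-] → (-1.065, -0.1964, 1.49)–(-1.065, -0.1964, -0.253365)  len=1.7434
  (v0,v3,v2) [-++] → (-1.065, -0.1964, -0.253365)–(-1.065, -0.1964, -1.49)  len=1.2366
  (v2,v4,v0) [+--] → (0.181096, -0.1964, -1.49)–(-1.065, -0.1964, -1.49)  len=1.2461
  (v1,v7,v3) [-++] → (-0.181096, -0.1964, 1.49)–(-1.065, -0.1964, 1.49)  len=0.8839
  (v5,v7,v1) [-+-] → (1.065, -0.1964, 1.49)–(-0.181096, -0.1964, 1.49)  len=1.2461
  (v6,v4,v2) [+-+] → (1.065, -0.1964, -1.49)–(0.181096, -0.1964, -1.49)  len=0.8839
  (v6,v5,v4) [+--] → (1.065, -0.1964, 0.253365)–(1.065, -0.1964, -1.49)  len=1.7434
  (v7,v5,v6) [+-+] → (1.065, -0.1964, 1.49)–(1.065, -0.1964, 0.253365)  len=1.2366

Chained into 1 loop(s):
  loop 1: 8 segments, perimeter = 10.2200
Total perimeter = 10.220


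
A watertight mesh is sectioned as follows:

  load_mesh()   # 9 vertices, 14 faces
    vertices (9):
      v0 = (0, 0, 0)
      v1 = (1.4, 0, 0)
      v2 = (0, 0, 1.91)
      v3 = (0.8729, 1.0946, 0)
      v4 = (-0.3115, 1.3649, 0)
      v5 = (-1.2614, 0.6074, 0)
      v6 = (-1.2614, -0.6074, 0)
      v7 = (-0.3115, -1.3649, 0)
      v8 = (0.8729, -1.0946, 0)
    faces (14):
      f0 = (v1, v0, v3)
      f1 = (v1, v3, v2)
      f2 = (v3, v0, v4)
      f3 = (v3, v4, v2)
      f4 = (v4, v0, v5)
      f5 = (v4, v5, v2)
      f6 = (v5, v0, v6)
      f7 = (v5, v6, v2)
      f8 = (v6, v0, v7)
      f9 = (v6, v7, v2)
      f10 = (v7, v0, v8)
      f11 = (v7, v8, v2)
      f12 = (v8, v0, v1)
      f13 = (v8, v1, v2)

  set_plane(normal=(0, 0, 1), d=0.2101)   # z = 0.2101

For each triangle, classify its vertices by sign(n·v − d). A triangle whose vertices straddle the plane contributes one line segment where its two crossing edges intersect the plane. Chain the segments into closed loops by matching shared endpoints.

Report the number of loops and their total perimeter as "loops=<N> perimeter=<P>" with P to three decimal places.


Straddling triangles (7 of 14):
  (v1,v3,v2) [--+] → (0.776881, 0.974194, 0.2101)–(1.246, 0, 0.2101)  len=1.0813
  (v3,v4,v2) [--+] → (-0.277235, 1.21476, 0.2101)–(0.776881, 0.974194, 0.2101)  len=1.0812
  (v4,v5,v2) [--+] → (-1.12265, 0.540586, 0.2101)–(-0.277235, 1.21476, 0.2101)  len=1.0813
  (v5,v6,v2) [--+] → (-1.12265, -0.540586, 0.2101)–(-1.12265, 0.540586, 0.2101)  len=1.0812
  (v6,v7,v2) [--+] → (-0.277235, -1.21476, 0.2101)–(-1.12265, -0.540586, 0.2101)  len=1.0813
  (v7,v8,v2) [--+] → (0.776881, -0.974194, 0.2101)–(-0.277235, -1.21476, 0.2101)  len=1.0812
  (v8,v1,v2) [--+] → (1.246, 0, 0.2101)–(0.776881, -0.974194, 0.2101)  len=1.0813

Chained into 1 loop(s):
  loop 1: 7 segments, perimeter = 7.5688
Total perimeter = 7.569

loops=1 perimeter=7.569


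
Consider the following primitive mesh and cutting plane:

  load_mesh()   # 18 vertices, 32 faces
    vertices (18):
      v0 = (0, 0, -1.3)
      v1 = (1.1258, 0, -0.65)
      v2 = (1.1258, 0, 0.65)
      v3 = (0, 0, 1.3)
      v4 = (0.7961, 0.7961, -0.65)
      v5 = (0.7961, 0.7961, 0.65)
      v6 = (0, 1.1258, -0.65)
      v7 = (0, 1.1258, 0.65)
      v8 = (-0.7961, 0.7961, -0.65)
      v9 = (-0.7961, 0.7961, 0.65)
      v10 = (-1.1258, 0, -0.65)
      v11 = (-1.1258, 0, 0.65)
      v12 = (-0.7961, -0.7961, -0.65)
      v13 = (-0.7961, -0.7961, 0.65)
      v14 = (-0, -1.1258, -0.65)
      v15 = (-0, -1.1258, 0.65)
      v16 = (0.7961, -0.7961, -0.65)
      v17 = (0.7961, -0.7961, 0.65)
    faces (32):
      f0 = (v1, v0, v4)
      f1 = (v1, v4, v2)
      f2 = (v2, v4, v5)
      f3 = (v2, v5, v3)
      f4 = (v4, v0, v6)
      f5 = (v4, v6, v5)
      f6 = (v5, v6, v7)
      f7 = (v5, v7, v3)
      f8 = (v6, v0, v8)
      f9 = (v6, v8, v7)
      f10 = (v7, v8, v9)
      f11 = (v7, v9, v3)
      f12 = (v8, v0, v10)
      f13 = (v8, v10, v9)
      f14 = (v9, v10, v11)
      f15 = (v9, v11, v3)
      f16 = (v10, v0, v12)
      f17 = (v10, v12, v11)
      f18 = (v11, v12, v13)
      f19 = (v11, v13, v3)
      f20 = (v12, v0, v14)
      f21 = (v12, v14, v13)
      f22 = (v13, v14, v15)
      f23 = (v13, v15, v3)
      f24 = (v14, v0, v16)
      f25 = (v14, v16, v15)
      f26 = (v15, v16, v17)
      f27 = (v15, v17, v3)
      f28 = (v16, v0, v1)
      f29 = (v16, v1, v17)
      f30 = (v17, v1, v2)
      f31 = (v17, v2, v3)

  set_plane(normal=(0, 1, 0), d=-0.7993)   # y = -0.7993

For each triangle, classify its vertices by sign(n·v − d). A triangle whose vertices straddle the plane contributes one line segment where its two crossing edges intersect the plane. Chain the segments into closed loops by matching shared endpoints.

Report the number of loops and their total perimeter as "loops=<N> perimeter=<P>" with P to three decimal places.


Straddling triangles (8 of 32):
  (v12,v0,v14) [++-] → (0, -0.7993, -0.83851)–(-0.788373, -0.7993, -0.65)  len=0.8106
  (v12,v14,v13) [+-+] → (-0.788373, -0.7993, -0.65)–(-0.788373, -0.7993, 0.637382)  len=1.2874
  (v13,v14,v15) [+--] → (-0.788373, -0.7993, 0.637382)–(-0.788373, -0.7993, 0.65)  len=0.0126
  (v13,v15,v3) [+-+] → (-0.788373, -0.7993, 0.65)–(0, -0.7993, 0.83851)  len=0.8106
  (v14,v0,v16) [-++] → (0, -0.7993, -0.83851)–(0.788373, -0.7993, -0.65)  len=0.8106
  (v14,v16,v15) [-+-] → (0.788373, -0.7993, -0.65)–(0.788373, -0.7993, -0.637382)  len=0.0126
  (v15,v16,v17) [-++] → (0.788373, -0.7993, -0.637382)–(0.788373, -0.7993, 0.65)  len=1.2874
  (v15,v17,v3) [-++] → (0.788373, -0.7993, 0.65)–(0, -0.7993, 0.83851)  len=0.8106

Chained into 1 loop(s):
  loop 1: 8 segments, perimeter = 5.8424
Total perimeter = 5.842

loops=1 perimeter=5.842


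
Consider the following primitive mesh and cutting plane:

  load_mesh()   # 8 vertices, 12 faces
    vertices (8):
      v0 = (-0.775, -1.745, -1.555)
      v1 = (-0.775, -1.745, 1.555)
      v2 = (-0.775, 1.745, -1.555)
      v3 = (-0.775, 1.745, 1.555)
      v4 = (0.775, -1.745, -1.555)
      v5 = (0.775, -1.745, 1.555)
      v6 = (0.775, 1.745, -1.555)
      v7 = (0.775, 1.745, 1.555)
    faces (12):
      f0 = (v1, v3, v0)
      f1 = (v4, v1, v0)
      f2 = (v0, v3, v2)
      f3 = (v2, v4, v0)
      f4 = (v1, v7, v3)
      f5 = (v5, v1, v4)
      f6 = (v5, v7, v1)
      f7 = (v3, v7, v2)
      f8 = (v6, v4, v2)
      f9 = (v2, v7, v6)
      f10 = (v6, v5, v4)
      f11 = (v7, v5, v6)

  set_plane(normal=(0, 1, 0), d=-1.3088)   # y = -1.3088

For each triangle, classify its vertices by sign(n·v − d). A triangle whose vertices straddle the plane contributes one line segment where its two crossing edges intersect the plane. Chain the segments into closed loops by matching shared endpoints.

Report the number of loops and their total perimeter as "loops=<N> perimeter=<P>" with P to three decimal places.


Straddling triangles (8 of 12):
  (v1,v3,v0) [-+-] → (-0.775, -1.3088, 1.555)–(-0.775, -1.3088, -1.16629)  len=2.7213
  (v0,v3,v2) [-++] → (-0.775, -1.3088, -1.16629)–(-0.775, -1.3088, -1.555)  len=0.3887
  (v2,v4,v0) [+--] → (0.581272, -1.3088, -1.555)–(-0.775, -1.3088, -1.555)  len=1.3563
  (v1,v7,v3) [-++] → (-0.581272, -1.3088, 1.555)–(-0.775, -1.3088, 1.555)  len=0.1937
  (v5,v7,v1) [-+-] → (0.775, -1.3088, 1.555)–(-0.581272, -1.3088, 1.555)  len=1.3563
  (v6,v4,v2) [+-+] → (0.775, -1.3088, -1.555)–(0.581272, -1.3088, -1.555)  len=0.1937
  (v6,v5,v4) [+--] → (0.775, -1.3088, 1.16629)–(0.775, -1.3088, -1.555)  len=2.7213
  (v7,v5,v6) [+-+] → (0.775, -1.3088, 1.555)–(0.775, -1.3088, 1.16629)  len=0.3887

Chained into 1 loop(s):
  loop 1: 8 segments, perimeter = 9.3200
Total perimeter = 9.320

loops=1 perimeter=9.320


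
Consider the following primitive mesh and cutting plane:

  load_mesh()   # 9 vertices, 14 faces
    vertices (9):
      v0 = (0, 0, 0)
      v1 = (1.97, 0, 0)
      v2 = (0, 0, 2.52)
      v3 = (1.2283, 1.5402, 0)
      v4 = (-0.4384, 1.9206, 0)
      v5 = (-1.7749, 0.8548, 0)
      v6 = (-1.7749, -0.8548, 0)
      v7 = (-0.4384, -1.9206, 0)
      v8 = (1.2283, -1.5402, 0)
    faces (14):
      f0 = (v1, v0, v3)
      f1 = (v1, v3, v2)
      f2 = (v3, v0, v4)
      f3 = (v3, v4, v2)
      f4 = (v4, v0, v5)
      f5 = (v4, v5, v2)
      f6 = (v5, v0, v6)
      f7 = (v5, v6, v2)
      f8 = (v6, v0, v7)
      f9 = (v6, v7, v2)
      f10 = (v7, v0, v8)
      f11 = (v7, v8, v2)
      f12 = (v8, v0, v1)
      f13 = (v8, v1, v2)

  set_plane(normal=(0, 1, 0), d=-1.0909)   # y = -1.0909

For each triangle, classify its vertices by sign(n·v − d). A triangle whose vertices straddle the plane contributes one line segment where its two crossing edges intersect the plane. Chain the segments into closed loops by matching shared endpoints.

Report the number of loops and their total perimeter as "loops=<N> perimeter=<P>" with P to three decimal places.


loops=1 perimeter=6.673

Straddling triangles (6 of 14):
  (v6,v0,v7) [++-] → (-0.249011, -1.0909, 0)–(-1.47883, -1.0909, 0)  len=1.2298
  (v6,v7,v2) [+-+] → (-1.47883, -1.0909, 0)–(-0.249011, -1.0909, 1.08864)  len=1.6424
  (v7,v0,v8) [-+-] → (-0.249011, -1.0909, 0)–(0.869986, -1.0909, 0)  len=1.1190
  (v7,v8,v2) [--+] → (0.869986, -1.0909, 0.735123)–(-0.249011, -1.0909, 1.08864)  len=1.1735
  (v8,v0,v1) [-++] → (0.869986, -1.0909, 0)–(1.44467, -1.0909, 0)  len=0.5747
  (v8,v1,v2) [-++] → (1.44467, -1.0909, 0)–(0.869986, -1.0909, 0.735123)  len=0.9331

Chained into 1 loop(s):
  loop 1: 6 segments, perimeter = 6.6725
Total perimeter = 6.673


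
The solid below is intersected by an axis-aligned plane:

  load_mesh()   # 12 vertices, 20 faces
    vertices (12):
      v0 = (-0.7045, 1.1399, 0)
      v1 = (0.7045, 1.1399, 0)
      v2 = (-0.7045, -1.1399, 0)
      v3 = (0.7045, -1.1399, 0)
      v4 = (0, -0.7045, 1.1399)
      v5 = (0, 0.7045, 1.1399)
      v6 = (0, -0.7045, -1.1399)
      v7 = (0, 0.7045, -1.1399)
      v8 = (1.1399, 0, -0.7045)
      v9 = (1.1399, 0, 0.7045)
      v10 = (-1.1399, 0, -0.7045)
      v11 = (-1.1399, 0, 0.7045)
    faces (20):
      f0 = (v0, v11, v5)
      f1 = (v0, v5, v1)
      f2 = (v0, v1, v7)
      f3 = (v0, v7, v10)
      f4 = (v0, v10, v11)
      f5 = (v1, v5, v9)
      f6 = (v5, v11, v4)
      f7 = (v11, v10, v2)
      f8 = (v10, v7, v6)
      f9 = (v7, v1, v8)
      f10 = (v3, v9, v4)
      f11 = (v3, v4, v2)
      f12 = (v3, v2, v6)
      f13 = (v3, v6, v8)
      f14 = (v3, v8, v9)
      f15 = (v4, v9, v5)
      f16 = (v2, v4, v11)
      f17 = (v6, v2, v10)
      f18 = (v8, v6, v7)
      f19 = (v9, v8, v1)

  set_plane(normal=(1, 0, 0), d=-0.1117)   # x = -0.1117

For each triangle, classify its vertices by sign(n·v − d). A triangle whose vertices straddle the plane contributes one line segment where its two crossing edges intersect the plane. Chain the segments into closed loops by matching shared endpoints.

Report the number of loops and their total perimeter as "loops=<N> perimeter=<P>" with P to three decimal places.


loops=1 perimeter=7.430

Straddling triangles (10 of 20):
  (v0,v11,v5) [--+] → (-0.1117, 0.635465, 1.09723)–(-0.1117, 0.773534, 0.959166)  len=0.1953
  (v0,v5,v1) [-++] → (-0.1117, 0.773534, 0.959166)–(-0.1117, 1.1399, 0)  len=1.0268
  (v0,v1,v7) [-++] → (-0.1117, 1.1399, 0)–(-0.1117, 0.773534, -0.959166)  len=1.0268
  (v0,v7,v10) [-+-] → (-0.1117, 0.773534, -0.959166)–(-0.1117, 0.635465, -1.09723)  len=0.1953
  (v5,v11,v4) [+-+] → (-0.1117, 0.635465, 1.09723)–(-0.1117, -0.635465, 1.09723)  len=1.2709
  (v10,v7,v6) [-++] → (-0.1117, 0.635465, -1.09723)–(-0.1117, -0.635465, -1.09723)  len=1.2709
  (v3,v4,v2) [++-] → (-0.1117, -0.773534, 0.959166)–(-0.1117, -1.1399, 0)  len=1.0268
  (v3,v2,v6) [+-+] → (-0.1117, -1.1399, 0)–(-0.1117, -0.773534, -0.959166)  len=1.0268
  (v2,v4,v11) [-+-] → (-0.1117, -0.773534, 0.959166)–(-0.1117, -0.635465, 1.09723)  len=0.1953
  (v6,v2,v10) [+--] → (-0.1117, -0.773534, -0.959166)–(-0.1117, -0.635465, -1.09723)  len=0.1953

Chained into 1 loop(s):
  loop 1: 10 segments, perimeter = 7.4299
Total perimeter = 7.430


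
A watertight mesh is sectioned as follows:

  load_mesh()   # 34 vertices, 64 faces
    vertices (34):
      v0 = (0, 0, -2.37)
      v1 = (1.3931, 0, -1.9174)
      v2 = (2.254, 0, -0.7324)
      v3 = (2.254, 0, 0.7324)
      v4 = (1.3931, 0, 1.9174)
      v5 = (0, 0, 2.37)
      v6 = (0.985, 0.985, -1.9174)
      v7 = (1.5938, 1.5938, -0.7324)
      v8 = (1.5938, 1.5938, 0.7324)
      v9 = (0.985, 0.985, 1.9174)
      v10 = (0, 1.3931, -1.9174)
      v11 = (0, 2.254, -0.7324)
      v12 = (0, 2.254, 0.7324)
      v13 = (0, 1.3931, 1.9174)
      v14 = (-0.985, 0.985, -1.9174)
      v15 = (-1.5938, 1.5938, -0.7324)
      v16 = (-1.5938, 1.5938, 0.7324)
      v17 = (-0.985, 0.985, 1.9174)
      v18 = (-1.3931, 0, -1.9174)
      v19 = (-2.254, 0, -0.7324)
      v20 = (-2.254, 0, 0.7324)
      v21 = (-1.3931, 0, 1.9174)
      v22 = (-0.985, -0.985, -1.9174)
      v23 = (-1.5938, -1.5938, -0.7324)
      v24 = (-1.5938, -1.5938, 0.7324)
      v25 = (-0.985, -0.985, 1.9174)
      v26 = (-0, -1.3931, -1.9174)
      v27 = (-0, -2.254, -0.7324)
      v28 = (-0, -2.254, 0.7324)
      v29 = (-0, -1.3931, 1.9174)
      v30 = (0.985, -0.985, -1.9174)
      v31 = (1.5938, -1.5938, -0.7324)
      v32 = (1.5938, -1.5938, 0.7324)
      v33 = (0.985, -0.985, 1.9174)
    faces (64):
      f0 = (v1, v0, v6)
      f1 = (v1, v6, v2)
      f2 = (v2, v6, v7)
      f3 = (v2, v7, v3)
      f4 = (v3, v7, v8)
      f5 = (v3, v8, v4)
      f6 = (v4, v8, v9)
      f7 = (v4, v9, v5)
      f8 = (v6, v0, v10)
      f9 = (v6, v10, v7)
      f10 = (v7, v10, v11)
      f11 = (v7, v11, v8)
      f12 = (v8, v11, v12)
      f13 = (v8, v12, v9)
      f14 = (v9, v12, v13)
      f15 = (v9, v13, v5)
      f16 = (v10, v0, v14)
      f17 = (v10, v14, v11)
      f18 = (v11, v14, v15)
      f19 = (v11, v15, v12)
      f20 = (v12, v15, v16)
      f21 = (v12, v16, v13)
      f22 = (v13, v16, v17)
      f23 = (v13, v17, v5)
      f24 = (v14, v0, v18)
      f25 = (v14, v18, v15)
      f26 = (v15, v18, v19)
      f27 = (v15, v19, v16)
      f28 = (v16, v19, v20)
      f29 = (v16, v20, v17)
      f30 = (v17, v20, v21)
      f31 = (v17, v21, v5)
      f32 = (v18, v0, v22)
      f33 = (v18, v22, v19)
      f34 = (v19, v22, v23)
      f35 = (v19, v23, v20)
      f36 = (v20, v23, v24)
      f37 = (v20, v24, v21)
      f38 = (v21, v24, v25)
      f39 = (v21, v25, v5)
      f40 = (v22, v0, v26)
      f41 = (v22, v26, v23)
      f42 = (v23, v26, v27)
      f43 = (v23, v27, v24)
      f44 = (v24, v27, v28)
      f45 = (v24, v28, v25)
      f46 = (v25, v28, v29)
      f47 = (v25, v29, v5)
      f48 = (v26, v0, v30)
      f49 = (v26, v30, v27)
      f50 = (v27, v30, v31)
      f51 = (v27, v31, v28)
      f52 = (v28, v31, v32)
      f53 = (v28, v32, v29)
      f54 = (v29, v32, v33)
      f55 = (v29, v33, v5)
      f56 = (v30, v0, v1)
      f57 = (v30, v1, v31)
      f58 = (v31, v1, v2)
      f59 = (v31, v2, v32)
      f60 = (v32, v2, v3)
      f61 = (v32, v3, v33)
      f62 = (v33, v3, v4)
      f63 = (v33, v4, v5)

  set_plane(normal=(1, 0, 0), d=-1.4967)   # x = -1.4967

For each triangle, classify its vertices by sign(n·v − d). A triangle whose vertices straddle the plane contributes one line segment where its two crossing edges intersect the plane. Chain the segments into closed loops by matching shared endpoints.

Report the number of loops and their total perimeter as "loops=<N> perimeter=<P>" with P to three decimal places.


Straddling triangles (18 of 64):
  (v11,v14,v15) [++-] → (-1.4967, 1.4967, -0.9214)–(-1.4967, 1.63402, -0.7324)  len=0.2336
  (v11,v15,v12) [+-+] → (-1.4967, 1.63402, -0.7324)–(-1.4967, 1.63402, -0.643159)  len=0.0892
  (v12,v15,v16) [+--] → (-1.4967, 1.63402, -0.643159)–(-1.4967, 1.63402, 0.7324)  len=1.3756
  (v12,v16,v13) [+-+] → (-1.4967, 1.63402, 0.7324)–(-1.4967, 1.58157, 0.804594)  len=0.0892
  (v13,v16,v17) [+-+] → (-1.4967, 1.58157, 0.804594)–(-1.4967, 1.4967, 0.9214)  len=0.1444
  (v14,v18,v15) [++-] → (-1.4967, 0.822709, -1.30571)–(-1.4967, 1.4967, -0.9214)  len=0.7759
  (v15,v18,v19) [-+-] → (-1.4967, 0.822709, -1.30571)–(-1.4967, 0, -1.7748)  len=0.9470
  (v16,v20,v17) [--+] → (-1.4967, 0.587818, 1.43957)–(-1.4967, 1.4967, 0.9214)  len=1.0462
  (v17,v20,v21) [+-+] → (-1.4967, 0.587818, 1.43957)–(-1.4967, 0, 1.7748)  len=0.6767
  (v18,v22,v19) [++-] → (-1.4967, -0.587818, -1.43957)–(-1.4967, 0, -1.7748)  len=0.6767
  (v19,v22,v23) [-+-] → (-1.4967, -0.587818, -1.43957)–(-1.4967, -1.4967, -0.9214)  len=1.0462
  (v20,v24,v21) [--+] → (-1.4967, -0.822709, 1.30571)–(-1.4967, 0, 1.7748)  len=0.9470
  (v21,v24,v25) [+-+] → (-1.4967, -0.822709, 1.30571)–(-1.4967, -1.4967, 0.9214)  len=0.7759
  (v22,v26,v23) [++-] → (-1.4967, -1.58157, -0.804594)–(-1.4967, -1.4967, -0.9214)  len=0.1444
  (v23,v26,v27) [-++] → (-1.4967, -1.58157, -0.804594)–(-1.4967, -1.63402, -0.7324)  len=0.0892
  (v23,v27,v24) [-+-] → (-1.4967, -1.63402, -0.7324)–(-1.4967, -1.63402, 0.643159)  len=1.3756
  (v24,v27,v28) [-++] → (-1.4967, -1.63402, 0.643159)–(-1.4967, -1.63402, 0.7324)  len=0.0892
  (v24,v28,v25) [-++] → (-1.4967, -1.63402, 0.7324)–(-1.4967, -1.4967, 0.9214)  len=0.2336

Chained into 1 loop(s):
  loop 1: 18 segments, perimeter = 10.7557
Total perimeter = 10.756

loops=1 perimeter=10.756


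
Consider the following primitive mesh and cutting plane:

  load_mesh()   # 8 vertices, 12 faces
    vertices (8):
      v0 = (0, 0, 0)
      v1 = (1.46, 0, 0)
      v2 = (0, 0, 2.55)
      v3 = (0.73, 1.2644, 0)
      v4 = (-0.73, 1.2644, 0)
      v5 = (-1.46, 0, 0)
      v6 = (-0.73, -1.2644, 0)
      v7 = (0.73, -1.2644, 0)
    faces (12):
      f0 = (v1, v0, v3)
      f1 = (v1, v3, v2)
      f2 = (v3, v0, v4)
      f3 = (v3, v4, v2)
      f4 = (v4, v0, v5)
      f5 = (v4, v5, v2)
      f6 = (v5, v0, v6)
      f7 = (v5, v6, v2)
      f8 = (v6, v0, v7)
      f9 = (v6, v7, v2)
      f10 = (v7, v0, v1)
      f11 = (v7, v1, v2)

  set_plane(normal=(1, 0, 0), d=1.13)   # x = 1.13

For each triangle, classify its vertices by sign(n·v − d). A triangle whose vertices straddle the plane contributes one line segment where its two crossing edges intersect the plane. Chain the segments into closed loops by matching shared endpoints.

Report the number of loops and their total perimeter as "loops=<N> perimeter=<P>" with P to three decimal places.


loops=1 perimeter=2.767

Straddling triangles (4 of 12):
  (v1,v0,v3) [+--] → (1.13, 0, 0)–(1.13, 0.571578, 0)  len=0.5716
  (v1,v3,v2) [+--] → (1.13, 0.571578, 0)–(1.13, 0, 0.57637)  len=0.8117
  (v7,v0,v1) [--+] → (1.13, 0, 0)–(1.13, -0.571578, 0)  len=0.5716
  (v7,v1,v2) [-+-] → (1.13, -0.571578, 0)–(1.13, 0, 0.57637)  len=0.8117

Chained into 1 loop(s):
  loop 1: 4 segments, perimeter = 2.7666
Total perimeter = 2.767


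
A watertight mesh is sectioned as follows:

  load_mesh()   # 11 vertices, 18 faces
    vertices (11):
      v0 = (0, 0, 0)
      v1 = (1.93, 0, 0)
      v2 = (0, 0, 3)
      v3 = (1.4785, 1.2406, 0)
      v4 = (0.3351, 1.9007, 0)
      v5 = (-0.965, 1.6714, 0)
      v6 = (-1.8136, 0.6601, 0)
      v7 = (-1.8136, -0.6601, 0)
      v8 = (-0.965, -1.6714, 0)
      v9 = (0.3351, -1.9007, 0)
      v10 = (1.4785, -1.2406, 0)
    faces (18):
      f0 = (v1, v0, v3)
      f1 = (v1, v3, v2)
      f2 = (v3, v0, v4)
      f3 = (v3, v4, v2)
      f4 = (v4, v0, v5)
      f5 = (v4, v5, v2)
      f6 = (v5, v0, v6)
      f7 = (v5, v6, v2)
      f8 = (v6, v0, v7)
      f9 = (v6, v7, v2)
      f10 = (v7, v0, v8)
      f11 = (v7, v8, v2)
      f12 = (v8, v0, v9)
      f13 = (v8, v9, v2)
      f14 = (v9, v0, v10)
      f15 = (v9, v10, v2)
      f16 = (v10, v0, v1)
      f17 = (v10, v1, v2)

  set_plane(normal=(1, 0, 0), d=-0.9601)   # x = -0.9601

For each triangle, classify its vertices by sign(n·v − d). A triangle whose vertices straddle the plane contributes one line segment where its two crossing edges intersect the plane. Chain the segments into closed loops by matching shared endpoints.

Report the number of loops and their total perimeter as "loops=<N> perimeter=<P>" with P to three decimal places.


loops=1 perimeter=7.914

Straddling triangles (10 of 18):
  (v4,v0,v5) [++-] → (-0.9601, 1.66291, 0)–(-0.9601, 1.67226, 0)  len=0.0094
  (v4,v5,v2) [+-+] → (-0.9601, 1.67226, 0)–(-0.9601, 1.66291, 0.0152332)  len=0.0179
  (v5,v0,v6) [-+-] → (-0.9601, 1.66291, 0)–(-0.9601, 0.34945, 0)  len=1.3135
  (v5,v6,v2) [--+] → (-0.9601, 0.34945, 1.41183)–(-0.9601, 1.66291, 0.0152332)  len=1.9172
  (v6,v0,v7) [-+-] → (-0.9601, 0.34945, 0)–(-0.9601, -0.34945, 0)  len=0.6989
  (v6,v7,v2) [--+] → (-0.9601, -0.34945, 1.41183)–(-0.9601, 0.34945, 1.41183)  len=0.6989
  (v7,v0,v8) [-+-] → (-0.9601, -0.34945, 0)–(-0.9601, -1.66291, 0)  len=1.3135
  (v7,v8,v2) [--+] → (-0.9601, -1.66291, 0.0152332)–(-0.9601, -0.34945, 1.41183)  len=1.9172
  (v8,v0,v9) [-++] → (-0.9601, -1.66291, 0)–(-0.9601, -1.67226, 0)  len=0.0094
  (v8,v9,v2) [-++] → (-0.9601, -1.67226, 0)–(-0.9601, -1.66291, 0.0152332)  len=0.0179

Chained into 1 loop(s):
  loop 1: 10 segments, perimeter = 7.9136
Total perimeter = 7.914


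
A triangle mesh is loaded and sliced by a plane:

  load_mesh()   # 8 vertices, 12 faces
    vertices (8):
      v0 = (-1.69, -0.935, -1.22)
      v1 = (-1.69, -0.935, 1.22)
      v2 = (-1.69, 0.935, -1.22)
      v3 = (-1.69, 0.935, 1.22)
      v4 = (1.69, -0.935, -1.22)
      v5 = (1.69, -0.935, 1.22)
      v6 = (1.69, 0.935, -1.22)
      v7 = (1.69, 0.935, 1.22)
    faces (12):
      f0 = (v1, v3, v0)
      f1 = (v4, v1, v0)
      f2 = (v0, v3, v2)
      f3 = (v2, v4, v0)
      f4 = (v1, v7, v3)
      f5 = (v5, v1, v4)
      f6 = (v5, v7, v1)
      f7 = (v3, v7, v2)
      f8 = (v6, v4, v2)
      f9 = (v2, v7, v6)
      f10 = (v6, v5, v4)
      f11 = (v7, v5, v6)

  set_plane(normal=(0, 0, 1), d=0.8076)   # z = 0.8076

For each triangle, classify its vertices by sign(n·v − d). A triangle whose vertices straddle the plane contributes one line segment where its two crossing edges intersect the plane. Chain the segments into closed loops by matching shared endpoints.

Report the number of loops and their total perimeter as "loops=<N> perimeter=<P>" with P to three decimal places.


Straddling triangles (8 of 12):
  (v1,v3,v0) [++-] → (-1.69, 0.618939, 0.8076)–(-1.69, -0.935, 0.8076)  len=1.5539
  (v4,v1,v0) [-+-] → (-1.11872, -0.935, 0.8076)–(-1.69, -0.935, 0.8076)  len=0.5713
  (v0,v3,v2) [-+-] → (-1.69, 0.618939, 0.8076)–(-1.69, 0.935, 0.8076)  len=0.3161
  (v5,v1,v4) [++-] → (-1.11872, -0.935, 0.8076)–(1.69, -0.935, 0.8076)  len=2.8087
  (v3,v7,v2) [++-] → (1.11872, 0.935, 0.8076)–(-1.69, 0.935, 0.8076)  len=2.8087
  (v2,v7,v6) [-+-] → (1.11872, 0.935, 0.8076)–(1.69, 0.935, 0.8076)  len=0.5713
  (v6,v5,v4) [-+-] → (1.69, -0.618939, 0.8076)–(1.69, -0.935, 0.8076)  len=0.3161
  (v7,v5,v6) [++-] → (1.69, -0.618939, 0.8076)–(1.69, 0.935, 0.8076)  len=1.5539

Chained into 1 loop(s):
  loop 1: 8 segments, perimeter = 10.5000
Total perimeter = 10.500

loops=1 perimeter=10.500


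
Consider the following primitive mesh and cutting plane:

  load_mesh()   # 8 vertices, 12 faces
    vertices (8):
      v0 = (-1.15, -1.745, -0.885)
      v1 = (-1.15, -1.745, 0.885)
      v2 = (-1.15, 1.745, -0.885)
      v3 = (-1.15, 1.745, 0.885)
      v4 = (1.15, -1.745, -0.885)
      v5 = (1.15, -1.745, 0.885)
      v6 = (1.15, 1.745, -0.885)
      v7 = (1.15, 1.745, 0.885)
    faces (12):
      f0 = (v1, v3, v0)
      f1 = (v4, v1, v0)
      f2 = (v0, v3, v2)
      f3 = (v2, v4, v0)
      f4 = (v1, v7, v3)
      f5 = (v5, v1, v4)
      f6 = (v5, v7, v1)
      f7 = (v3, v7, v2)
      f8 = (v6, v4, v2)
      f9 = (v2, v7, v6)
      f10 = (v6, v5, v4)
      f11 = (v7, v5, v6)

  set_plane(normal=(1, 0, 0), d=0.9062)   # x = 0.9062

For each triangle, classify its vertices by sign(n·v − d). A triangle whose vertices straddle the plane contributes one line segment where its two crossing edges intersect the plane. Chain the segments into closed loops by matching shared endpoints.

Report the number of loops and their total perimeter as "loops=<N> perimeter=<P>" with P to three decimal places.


loops=1 perimeter=10.520

Straddling triangles (8 of 12):
  (v4,v1,v0) [+--] → (0.9062, -1.745, -0.69738)–(0.9062, -1.745, -0.885)  len=0.1876
  (v2,v4,v0) [-+-] → (0.9062, -1.37506, -0.885)–(0.9062, -1.745, -0.885)  len=0.3699
  (v1,v7,v3) [-+-] → (0.9062, 1.37506, 0.885)–(0.9062, 1.745, 0.885)  len=0.3699
  (v5,v1,v4) [+-+] → (0.9062, -1.745, 0.885)–(0.9062, -1.745, -0.69738)  len=1.5824
  (v5,v7,v1) [++-] → (0.9062, 1.37506, 0.885)–(0.9062, -1.745, 0.885)  len=3.1201
  (v3,v7,v2) [-+-] → (0.9062, 1.745, 0.885)–(0.9062, 1.745, 0.69738)  len=0.1876
  (v6,v4,v2) [++-] → (0.9062, -1.37506, -0.885)–(0.9062, 1.745, -0.885)  len=3.1201
  (v2,v7,v6) [-++] → (0.9062, 1.745, 0.69738)–(0.9062, 1.745, -0.885)  len=1.5824

Chained into 1 loop(s):
  loop 1: 8 segments, perimeter = 10.5200
Total perimeter = 10.520


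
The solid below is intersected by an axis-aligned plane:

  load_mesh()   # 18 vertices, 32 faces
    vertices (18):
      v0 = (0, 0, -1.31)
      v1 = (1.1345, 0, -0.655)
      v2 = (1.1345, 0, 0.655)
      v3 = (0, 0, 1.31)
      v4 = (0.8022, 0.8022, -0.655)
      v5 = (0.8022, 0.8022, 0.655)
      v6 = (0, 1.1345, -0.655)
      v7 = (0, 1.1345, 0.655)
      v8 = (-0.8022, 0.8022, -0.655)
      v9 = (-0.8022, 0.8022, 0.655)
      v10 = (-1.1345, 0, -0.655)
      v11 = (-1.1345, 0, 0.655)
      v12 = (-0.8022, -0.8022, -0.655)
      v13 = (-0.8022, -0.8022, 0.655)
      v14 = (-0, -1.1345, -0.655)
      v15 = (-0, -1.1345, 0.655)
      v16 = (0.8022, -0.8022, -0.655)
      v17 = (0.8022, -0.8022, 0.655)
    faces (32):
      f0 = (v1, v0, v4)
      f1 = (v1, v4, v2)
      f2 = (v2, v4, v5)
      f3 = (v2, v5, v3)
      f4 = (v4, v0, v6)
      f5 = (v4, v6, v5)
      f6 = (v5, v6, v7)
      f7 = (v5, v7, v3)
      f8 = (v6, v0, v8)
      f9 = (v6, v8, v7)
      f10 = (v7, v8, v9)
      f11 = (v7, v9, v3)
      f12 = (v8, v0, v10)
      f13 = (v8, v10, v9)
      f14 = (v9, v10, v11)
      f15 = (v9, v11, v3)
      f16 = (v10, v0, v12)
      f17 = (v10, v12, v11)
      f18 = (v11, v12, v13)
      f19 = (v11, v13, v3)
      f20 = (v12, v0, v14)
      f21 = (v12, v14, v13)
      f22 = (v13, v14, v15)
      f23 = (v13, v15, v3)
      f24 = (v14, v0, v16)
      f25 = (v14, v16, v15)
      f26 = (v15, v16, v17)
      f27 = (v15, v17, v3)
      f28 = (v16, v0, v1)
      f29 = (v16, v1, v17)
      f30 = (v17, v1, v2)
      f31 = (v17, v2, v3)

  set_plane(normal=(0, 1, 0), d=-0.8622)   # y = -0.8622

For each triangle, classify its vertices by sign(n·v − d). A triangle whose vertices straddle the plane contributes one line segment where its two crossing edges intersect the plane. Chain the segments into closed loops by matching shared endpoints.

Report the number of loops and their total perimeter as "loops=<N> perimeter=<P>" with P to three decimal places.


loops=1 perimeter=5.324

Straddling triangles (8 of 32):
  (v12,v0,v14) [++-] → (0, -0.8622, -0.812212)–(-0.657355, -0.8622, -0.655)  len=0.6759
  (v12,v14,v13) [+-+] → (-0.657355, -0.8622, -0.655)–(-0.657355, -0.8622, 0.418467)  len=1.0735
  (v13,v14,v15) [+--] → (-0.657355, -0.8622, 0.418467)–(-0.657355, -0.8622, 0.655)  len=0.2365
  (v13,v15,v3) [+-+] → (-0.657355, -0.8622, 0.655)–(0, -0.8622, 0.812212)  len=0.6759
  (v14,v0,v16) [-++] → (0, -0.8622, -0.812212)–(0.657355, -0.8622, -0.655)  len=0.6759
  (v14,v16,v15) [-+-] → (0.657355, -0.8622, -0.655)–(0.657355, -0.8622, -0.418467)  len=0.2365
  (v15,v16,v17) [-++] → (0.657355, -0.8622, -0.418467)–(0.657355, -0.8622, 0.655)  len=1.0735
  (v15,v17,v3) [-++] → (0.657355, -0.8622, 0.655)–(0, -0.8622, 0.812212)  len=0.6759

Chained into 1 loop(s):
  loop 1: 8 segments, perimeter = 5.3236
Total perimeter = 5.324


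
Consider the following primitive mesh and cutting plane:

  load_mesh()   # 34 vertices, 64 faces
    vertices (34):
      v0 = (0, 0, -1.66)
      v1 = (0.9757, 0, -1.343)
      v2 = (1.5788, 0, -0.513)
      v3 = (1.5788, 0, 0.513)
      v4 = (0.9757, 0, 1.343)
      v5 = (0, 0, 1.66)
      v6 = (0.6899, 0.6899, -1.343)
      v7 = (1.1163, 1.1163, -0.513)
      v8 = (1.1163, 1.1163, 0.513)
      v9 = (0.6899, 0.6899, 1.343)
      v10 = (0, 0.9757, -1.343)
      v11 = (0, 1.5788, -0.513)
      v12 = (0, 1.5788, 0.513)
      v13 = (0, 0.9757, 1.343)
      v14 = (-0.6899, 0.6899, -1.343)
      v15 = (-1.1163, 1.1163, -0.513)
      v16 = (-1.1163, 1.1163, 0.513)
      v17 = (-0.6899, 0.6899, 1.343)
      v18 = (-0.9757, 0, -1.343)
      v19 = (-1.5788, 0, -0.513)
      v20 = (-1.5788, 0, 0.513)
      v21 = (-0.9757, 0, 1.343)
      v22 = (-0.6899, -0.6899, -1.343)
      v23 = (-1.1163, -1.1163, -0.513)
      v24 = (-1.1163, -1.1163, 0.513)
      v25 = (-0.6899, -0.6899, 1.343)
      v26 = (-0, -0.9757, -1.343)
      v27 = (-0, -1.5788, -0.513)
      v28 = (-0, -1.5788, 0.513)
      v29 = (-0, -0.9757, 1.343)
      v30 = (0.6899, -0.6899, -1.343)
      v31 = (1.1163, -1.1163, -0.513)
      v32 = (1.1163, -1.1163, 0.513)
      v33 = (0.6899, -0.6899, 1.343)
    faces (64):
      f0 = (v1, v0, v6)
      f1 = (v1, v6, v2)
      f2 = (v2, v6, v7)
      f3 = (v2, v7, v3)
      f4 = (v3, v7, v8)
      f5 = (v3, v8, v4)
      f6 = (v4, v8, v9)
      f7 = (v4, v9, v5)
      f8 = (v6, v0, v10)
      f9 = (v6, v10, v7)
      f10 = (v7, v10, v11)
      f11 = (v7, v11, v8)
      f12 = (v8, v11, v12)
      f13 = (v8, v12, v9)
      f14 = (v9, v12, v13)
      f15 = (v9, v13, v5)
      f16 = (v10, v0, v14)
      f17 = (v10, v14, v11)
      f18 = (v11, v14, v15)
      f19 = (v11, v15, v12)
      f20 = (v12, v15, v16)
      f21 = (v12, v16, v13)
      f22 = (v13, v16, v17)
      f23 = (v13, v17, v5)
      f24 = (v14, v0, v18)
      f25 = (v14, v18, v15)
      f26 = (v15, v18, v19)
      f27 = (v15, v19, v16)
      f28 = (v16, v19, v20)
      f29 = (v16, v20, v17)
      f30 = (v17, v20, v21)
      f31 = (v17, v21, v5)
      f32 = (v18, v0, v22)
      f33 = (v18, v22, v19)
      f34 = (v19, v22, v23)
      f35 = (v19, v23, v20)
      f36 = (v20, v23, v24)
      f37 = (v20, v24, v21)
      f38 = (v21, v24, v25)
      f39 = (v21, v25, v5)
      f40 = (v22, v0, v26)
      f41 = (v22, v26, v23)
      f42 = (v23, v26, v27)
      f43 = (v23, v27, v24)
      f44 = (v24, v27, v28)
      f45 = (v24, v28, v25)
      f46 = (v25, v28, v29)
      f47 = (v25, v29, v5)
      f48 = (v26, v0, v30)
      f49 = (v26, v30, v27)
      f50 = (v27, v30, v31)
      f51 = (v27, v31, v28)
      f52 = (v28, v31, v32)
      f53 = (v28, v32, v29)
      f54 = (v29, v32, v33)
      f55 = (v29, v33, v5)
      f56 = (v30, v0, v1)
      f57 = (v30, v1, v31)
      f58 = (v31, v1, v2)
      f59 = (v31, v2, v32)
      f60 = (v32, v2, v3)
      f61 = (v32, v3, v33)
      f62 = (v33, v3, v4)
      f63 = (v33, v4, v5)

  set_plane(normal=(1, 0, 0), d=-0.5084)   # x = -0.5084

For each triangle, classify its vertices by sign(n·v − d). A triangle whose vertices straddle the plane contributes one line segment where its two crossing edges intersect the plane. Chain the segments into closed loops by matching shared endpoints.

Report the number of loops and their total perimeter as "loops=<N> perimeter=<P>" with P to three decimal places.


loops=1 perimeter=9.287

Straddling triangles (20 of 64):
  (v10,v0,v14) [++-] → (-0.5084, 0.5084, -1.4264)–(-0.5084, 0.765089, -1.343)  len=0.2699
  (v10,v14,v11) [+-+] → (-0.5084, 0.765089, -1.343)–(-0.5084, 0.923753, -1.12464)  len=0.2699
  (v11,v14,v15) [+--] → (-0.5084, 0.923753, -1.12464)–(-0.5084, 1.36816, -0.513)  len=0.7560
  (v11,v15,v12) [+-+] → (-0.5084, 1.36816, -0.513)–(-0.5084, 1.36816, 0.0457256)  len=0.5587
  (v12,v15,v16) [+--] → (-0.5084, 1.36816, 0.0457256)–(-0.5084, 1.36816, 0.513)  len=0.4673
  (v12,v16,v13) [+-+] → (-0.5084, 1.36816, 0.513)–(-0.5084, 1.03973, 0.964991)  len=0.5587
  (v13,v16,v17) [+--] → (-0.5084, 1.03973, 0.964991)–(-0.5084, 0.765089, 1.343)  len=0.4672
  (v13,v17,v5) [+-+] → (-0.5084, 0.765089, 1.343)–(-0.5084, 0.5084, 1.4264)  len=0.2699
  (v14,v0,v18) [-+-] → (-0.5084, 0.5084, -1.4264)–(-0.5084, 0, -1.49482)  len=0.5130
  (v17,v21,v5) [--+] → (-0.5084, 0, 1.49482)–(-0.5084, 0.5084, 1.4264)  len=0.5130
  (v18,v0,v22) [-+-] → (-0.5084, 0, -1.49482)–(-0.5084, -0.5084, -1.4264)  len=0.5130
  (v21,v25,v5) [--+] → (-0.5084, -0.5084, 1.4264)–(-0.5084, 0, 1.49482)  len=0.5130
  (v22,v0,v26) [-++] → (-0.5084, -0.5084, -1.4264)–(-0.5084, -0.765089, -1.343)  len=0.2699
  (v22,v26,v23) [-+-] → (-0.5084, -0.765089, -1.343)–(-0.5084, -1.03973, -0.964991)  len=0.4672
  (v23,v26,v27) [-++] → (-0.5084, -1.03973, -0.964991)–(-0.5084, -1.36816, -0.513)  len=0.5587
  (v23,v27,v24) [-+-] → (-0.5084, -1.36816, -0.513)–(-0.5084, -1.36816, -0.0457256)  len=0.4673
  (v24,v27,v28) [-++] → (-0.5084, -1.36816, -0.0457256)–(-0.5084, -1.36816, 0.513)  len=0.5587
  (v24,v28,v25) [-+-] → (-0.5084, -1.36816, 0.513)–(-0.5084, -0.923753, 1.12464)  len=0.7560
  (v25,v28,v29) [-++] → (-0.5084, -0.923753, 1.12464)–(-0.5084, -0.765089, 1.343)  len=0.2699
  (v25,v29,v5) [-++] → (-0.5084, -0.765089, 1.343)–(-0.5084, -0.5084, 1.4264)  len=0.2699

Chained into 1 loop(s):
  loop 1: 20 segments, perimeter = 9.2874
Total perimeter = 9.287
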